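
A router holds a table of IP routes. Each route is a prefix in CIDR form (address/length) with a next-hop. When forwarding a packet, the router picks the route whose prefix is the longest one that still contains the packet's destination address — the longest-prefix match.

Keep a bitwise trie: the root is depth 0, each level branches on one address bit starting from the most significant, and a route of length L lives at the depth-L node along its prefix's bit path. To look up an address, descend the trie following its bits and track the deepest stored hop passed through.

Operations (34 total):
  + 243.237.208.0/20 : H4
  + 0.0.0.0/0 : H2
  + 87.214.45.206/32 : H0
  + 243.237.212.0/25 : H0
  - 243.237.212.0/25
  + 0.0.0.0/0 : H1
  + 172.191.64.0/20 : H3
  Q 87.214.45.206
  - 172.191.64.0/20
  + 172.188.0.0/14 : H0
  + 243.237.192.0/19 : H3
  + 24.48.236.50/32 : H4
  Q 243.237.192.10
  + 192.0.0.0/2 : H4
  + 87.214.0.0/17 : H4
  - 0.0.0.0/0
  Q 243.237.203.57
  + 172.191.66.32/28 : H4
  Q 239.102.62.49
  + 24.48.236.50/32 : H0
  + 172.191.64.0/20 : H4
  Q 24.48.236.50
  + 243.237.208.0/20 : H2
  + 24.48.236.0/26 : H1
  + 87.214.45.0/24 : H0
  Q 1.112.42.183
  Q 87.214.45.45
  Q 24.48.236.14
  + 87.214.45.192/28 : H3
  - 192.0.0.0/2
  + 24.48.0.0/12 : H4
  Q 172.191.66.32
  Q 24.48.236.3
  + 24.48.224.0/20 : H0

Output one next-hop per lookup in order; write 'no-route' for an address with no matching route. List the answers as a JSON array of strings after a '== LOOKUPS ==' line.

Apply in order:
  + 243.237.208.0/20 (H4) depth=20
  + 0.0.0.0/0 (H2) depth=0
  + 87.214.45.206/32 (H0) depth=32
  + 243.237.212.0/25 (H0) depth=25
  - 243.237.212.0/25 clear@25
  + 0.0.0.0/0 (H1) depth=0
  + 172.191.64.0/20 (H3) depth=20
  lookup 87.214.45.206: bits 01010111110101100010110111001110 walk d0:H1→d1:-→d2:-→d3:-→d4:-→d5:-→d6:-→d7:-→d8:-→d9:-→d10:-→d11:-→d12:-→d13:-→d14:-→d15:-→d16:-→d17:-→d18:-→d19:-→d20:-→d21:-→d22:-→d23:-→d24:-→d25:-→d26:-→d27:-→d28:-→d29:-→d30:-→d31:-→d32:H0 -> H0
  - 172.191.64.0/20 clear@20
  + 172.188.0.0/14 (H0) depth=14
  + 243.237.192.0/19 (H3) depth=19
  + 24.48.236.50/32 (H4) depth=32
  lookup 243.237.192.10: bits 1111001111101101110 walk d0:H1→d1:-→d2:-→d3:-→d4:-→d5:-→d6:-→d7:-→d8:-→d9:-→d10:-→d11:-→d12:-→d13:-→d14:-→d15:-→d16:-→d17:-→d18:-→d19:H3 -> H3
  + 192.0.0.0/2 (H4) depth=2
  + 87.214.0.0/17 (H4) depth=17
  - 0.0.0.0/0 clear@0
  lookup 243.237.203.57: bits 1111001111101101110 walk d0:-→d1:-→d2:H4→d3:-→d4:-→d5:-→d6:-→d7:-→d8:-→d9:-→d10:-→d11:-→d12:-→d13:-→d14:-→d15:-→d16:-→d17:-→d18:-→d19:H3 -> H3
  + 172.191.66.32/28 (H4) depth=28
  lookup 239.102.62.49: bits 111 walk d0:-→d1:-→d2:H4→d3:- -> H4
  + 24.48.236.50/32 (H0) depth=32
  + 172.191.64.0/20 (H4) depth=20
  lookup 24.48.236.50: bits 00011000001100001110110000110010 walk d0:-→d1:-→d2:-→d3:-→d4:-→d5:-→d6:-→d7:-→d8:-→d9:-→d10:-→d11:-→d12:-→d13:-→d14:-→d15:-→d16:-→d17:-→d18:-→d19:-→d20:-→d21:-→d22:-→d23:-→d24:-→d25:-→d26:-→d27:-→d28:-→d29:-→d30:-→d31:-→d32:H0 -> H0
  + 243.237.208.0/20 (H2) depth=20
  + 24.48.236.0/26 (H1) depth=26
  + 87.214.45.0/24 (H0) depth=24
  lookup 1.112.42.183: bits 000 walk d0:-→d1:-→d2:-→d3:- -> no-route
  lookup 87.214.45.45: bits 010101111101011000101101 walk d0:-→d1:-→d2:-→d3:-→d4:-→d5:-→d6:-→d7:-→d8:-→d9:-→d10:-→d11:-→d12:-→d13:-→d14:-→d15:-→d16:-→d17:H4→d18:-→d19:-→d20:-→d21:-→d22:-→d23:-→d24:H0 -> H0
  lookup 24.48.236.14: bits 00011000001100001110110000 walk d0:-→d1:-→d2:-→d3:-→d4:-→d5:-→d6:-→d7:-→d8:-→d9:-→d10:-→d11:-→d12:-→d13:-→d14:-→d15:-→d16:-→d17:-→d18:-→d19:-→d20:-→d21:-→d22:-→d23:-→d24:-→d25:-→d26:H1 -> H1
  + 87.214.45.192/28 (H3) depth=28
  - 192.0.0.0/2 clear@2
  + 24.48.0.0/12 (H4) depth=12
  lookup 172.191.66.32: bits 1010110010111111010000100010 walk d0:-→d1:-→d2:-→d3:-→d4:-→d5:-→d6:-→d7:-→d8:-→d9:-→d10:-→d11:-→d12:-→d13:-→d14:H0→d15:-→d16:-→d17:-→d18:-→d19:-→d20:H4→d21:-→d22:-→d23:-→d24:-→d25:-→d26:-→d27:-→d28:H4 -> H4
  lookup 24.48.236.3: bits 00011000001100001110110000 walk d0:-→d1:-→d2:-→d3:-→d4:-→d5:-→d6:-→d7:-→d8:-→d9:-→d10:-→d11:-→d12:H4→d13:-→d14:-→d15:-→d16:-→d17:-→d18:-→d19:-→d20:-→d21:-→d22:-→d23:-→d24:-→d25:-→d26:H1 -> H1
  + 24.48.224.0/20 (H0) depth=20

== LOOKUPS ==
["H0","H3","H3","H4","H0","no-route","H0","H1","H4","H1"]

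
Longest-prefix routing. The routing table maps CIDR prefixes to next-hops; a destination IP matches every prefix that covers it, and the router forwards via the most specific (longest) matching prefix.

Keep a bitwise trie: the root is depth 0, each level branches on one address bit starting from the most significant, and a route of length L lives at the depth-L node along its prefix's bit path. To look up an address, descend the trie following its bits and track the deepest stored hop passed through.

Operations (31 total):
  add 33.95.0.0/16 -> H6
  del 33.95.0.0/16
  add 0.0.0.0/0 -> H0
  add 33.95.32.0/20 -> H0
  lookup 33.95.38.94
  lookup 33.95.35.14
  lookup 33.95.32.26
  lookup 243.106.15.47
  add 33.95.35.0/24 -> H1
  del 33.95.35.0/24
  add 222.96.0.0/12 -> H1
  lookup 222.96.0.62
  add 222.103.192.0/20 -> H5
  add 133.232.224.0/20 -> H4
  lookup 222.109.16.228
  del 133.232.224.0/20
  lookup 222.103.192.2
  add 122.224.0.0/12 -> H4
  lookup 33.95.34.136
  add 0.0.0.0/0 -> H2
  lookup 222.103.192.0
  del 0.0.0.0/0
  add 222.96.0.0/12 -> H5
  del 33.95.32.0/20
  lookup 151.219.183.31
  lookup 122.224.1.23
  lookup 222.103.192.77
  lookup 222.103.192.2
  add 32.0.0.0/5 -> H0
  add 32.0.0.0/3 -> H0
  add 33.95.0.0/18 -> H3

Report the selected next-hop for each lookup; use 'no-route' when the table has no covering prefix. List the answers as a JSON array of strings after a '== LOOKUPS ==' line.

Process each operation:
  + 33.95.0.0/16 (H6) depth=16
  del 33.95.0.0/16 (clear depth 16)
  + 0.0.0.0/0 (H0) depth=0
  + 33.95.32.0/20 (H0) depth=20
  Q 33.95.38.94: descend 00100001010111110010 ; hops seen [H0,H0] ; pick H0
  Q 33.95.35.14: descend 00100001010111110010 ; hops seen [H0,H0] ; pick H0
  Q 33.95.32.26: descend 00100001010111110010 ; hops seen [H0,H0] ; pick H0
  Q 243.106.15.47: descend ε ; hops seen [H0] ; pick H0
  + 33.95.35.0/24 (H1) depth=24
  del 33.95.35.0/24 (clear depth 24)
  + 222.96.0.0/12 (H1) depth=12
  Q 222.96.0.62: descend 110111100110 ; hops seen [H0,H1] ; pick H1
  + 222.103.192.0/20 (H5) depth=20
  + 133.232.224.0/20 (H4) depth=20
  Q 222.109.16.228: descend 110111100110 ; hops seen [H0,H1] ; pick H1
  del 133.232.224.0/20 (clear depth 20)
  Q 222.103.192.2: descend 11011110011001111100 ; hops seen [H0,H1,H5] ; pick H5
  + 122.224.0.0/12 (H4) depth=12
  Q 33.95.34.136: descend 00100001010111110010001 ; hops seen [H0,H0] ; pick H0
  + 0.0.0.0/0 (H2) depth=0
  Q 222.103.192.0: descend 11011110011001111100 ; hops seen [H2,H1,H5] ; pick H5
  del 0.0.0.0/0 (clear depth 0)
  + 222.96.0.0/12 (H5) depth=12
  del 33.95.32.0/20 (clear depth 20)
  Q 151.219.183.31: descend 100 ; hops seen [∅] ; pick no-route
  Q 122.224.1.23: descend 011110101110 ; hops seen [H4] ; pick H4
  Q 222.103.192.77: descend 11011110011001111100 ; hops seen [H5,H5] ; pick H5
  Q 222.103.192.2: descend 11011110011001111100 ; hops seen [H5,H5] ; pick H5
  + 32.0.0.0/5 (H0) depth=5
  + 32.0.0.0/3 (H0) depth=3
  + 33.95.0.0/18 (H3) depth=18

== LOOKUPS ==
["H0","H0","H0","H0","H1","H1","H5","H0","H5","no-route","H4","H5","H5"]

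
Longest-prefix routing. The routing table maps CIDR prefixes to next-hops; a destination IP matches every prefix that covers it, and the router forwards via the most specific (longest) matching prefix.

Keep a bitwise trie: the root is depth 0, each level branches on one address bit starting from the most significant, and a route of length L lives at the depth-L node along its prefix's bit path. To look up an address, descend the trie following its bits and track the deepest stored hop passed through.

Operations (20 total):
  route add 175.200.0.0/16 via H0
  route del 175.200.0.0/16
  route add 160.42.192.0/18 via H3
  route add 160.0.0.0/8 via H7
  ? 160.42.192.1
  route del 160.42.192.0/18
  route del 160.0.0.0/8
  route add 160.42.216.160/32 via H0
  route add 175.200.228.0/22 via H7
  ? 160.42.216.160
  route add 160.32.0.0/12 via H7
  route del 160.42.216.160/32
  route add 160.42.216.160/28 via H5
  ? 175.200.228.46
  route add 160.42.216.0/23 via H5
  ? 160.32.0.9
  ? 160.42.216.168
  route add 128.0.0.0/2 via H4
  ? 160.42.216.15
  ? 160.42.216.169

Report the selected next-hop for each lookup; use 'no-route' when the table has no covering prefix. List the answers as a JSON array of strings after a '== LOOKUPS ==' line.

Apply in order:
  add 175.200.0.0/16 -> H0 at depth 16
  del 175.200.0.0/16 (clear depth 16)
  add 160.42.192.0/18 -> H3 at depth 18
  add 160.0.0.0/8 -> H7 at depth 8
  ? 160.42.192.1  path d0:-→d1:-→d2:-→d3:-→d4:-→d5:-→d6:-→d7:-→d8:H7→d9:-→d10:-→d11:-→d12:-→d13:-→d14:-→d15:-→d16:-→d17:-→d18:H3  best=H3
  del 160.42.192.0/18 (clear depth 18)
  del 160.0.0.0/8 (clear depth 8)
  add 160.42.216.160/32 -> H0 at depth 32
  add 175.200.228.0/22 -> H7 at depth 22
  ? 160.42.216.160  path d0:-→d1:-→d2:-→d3:-→d4:-→d5:-→d6:-→d7:-→d8:-→d9:-→d10:-→d11:-→d12:-→d13:-→d14:-→d15:-→d16:-→d17:-→d18:-→d19:-→d20:-→d21:-→d22:-→d23:-→d24:-→d25:-→d26:-→d27:-→d28:-→d29:-→d30:-→d31:-→d32:H0  best=H0
  add 160.32.0.0/12 -> H7 at depth 12
  del 160.42.216.160/32 (clear depth 32)
  add 160.42.216.160/28 -> H5 at depth 28
  ? 175.200.228.46  path d0:-→d1:-→d2:-→d3:-→d4:-→d5:-→d6:-→d7:-→d8:-→d9:-→d10:-→d11:-→d12:-→d13:-→d14:-→d15:-→d16:-→d17:-→d18:-→d19:-→d20:-→d21:-→d22:H7  best=H7
  add 160.42.216.0/23 -> H5 at depth 23
  ? 160.32.0.9  path d0:-→d1:-→d2:-→d3:-→d4:-→d5:-→d6:-→d7:-→d8:-→d9:-→d10:-→d11:-→d12:H7  best=H7
  ? 160.42.216.168  path d0:-→d1:-→d2:-→d3:-→d4:-→d5:-→d6:-→d7:-→d8:-→d9:-→d10:-→d11:-→d12:H7→d13:-→d14:-→d15:-→d16:-→d17:-→d18:-→d19:-→d20:-→d21:-→d22:-→d23:H5→d24:-→d25:-→d26:-→d27:-→d28:H5  best=H5
  add 128.0.0.0/2 -> H4 at depth 2
  ? 160.42.216.15  path d0:-→d1:-→d2:H4→d3:-→d4:-→d5:-→d6:-→d7:-→d8:-→d9:-→d10:-→d11:-→d12:H7→d13:-→d14:-→d15:-→d16:-→d17:-→d18:-→d19:-→d20:-→d21:-→d22:-→d23:H5→d24:-  best=H5
  ? 160.42.216.169  path d0:-→d1:-→d2:H4→d3:-→d4:-→d5:-→d6:-→d7:-→d8:-→d9:-→d10:-→d11:-→d12:H7→d13:-→d14:-→d15:-→d16:-→d17:-→d18:-→d19:-→d20:-→d21:-→d22:-→d23:H5→d24:-→d25:-→d26:-→d27:-→d28:H5  best=H5

== LOOKUPS ==
["H3","H0","H7","H7","H5","H5","H5"]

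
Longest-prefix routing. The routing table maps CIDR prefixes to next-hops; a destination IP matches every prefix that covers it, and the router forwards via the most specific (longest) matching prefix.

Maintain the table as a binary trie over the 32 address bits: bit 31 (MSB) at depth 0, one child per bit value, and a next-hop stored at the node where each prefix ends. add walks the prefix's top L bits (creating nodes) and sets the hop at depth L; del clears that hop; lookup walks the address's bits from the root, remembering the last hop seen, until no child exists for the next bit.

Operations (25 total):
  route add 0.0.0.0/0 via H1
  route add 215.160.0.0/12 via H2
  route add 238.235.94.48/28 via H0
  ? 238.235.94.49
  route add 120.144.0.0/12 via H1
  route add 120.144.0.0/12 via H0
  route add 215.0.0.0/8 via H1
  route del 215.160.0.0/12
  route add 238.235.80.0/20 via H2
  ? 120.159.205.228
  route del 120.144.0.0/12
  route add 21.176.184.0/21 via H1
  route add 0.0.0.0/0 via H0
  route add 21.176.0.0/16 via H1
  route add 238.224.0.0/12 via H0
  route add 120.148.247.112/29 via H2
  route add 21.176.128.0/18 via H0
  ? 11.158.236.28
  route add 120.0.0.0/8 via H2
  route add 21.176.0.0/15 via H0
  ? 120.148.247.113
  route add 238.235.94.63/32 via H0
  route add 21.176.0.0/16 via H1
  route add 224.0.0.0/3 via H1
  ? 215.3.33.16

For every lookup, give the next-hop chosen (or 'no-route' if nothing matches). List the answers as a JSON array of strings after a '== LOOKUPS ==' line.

Apply in order:
  add 0.0.0.0/0 -> H1 at depth 0
  add 215.160.0.0/12 -> H2 at depth 12
  add 238.235.94.48/28 -> H0 at depth 28
  Q 238.235.94.49: descend 1110111011101011010111100011 ; hops seen [H1,H0] ; pick H0
  add 120.144.0.0/12 -> H1 at depth 12
  add 120.144.0.0/12 -> H0 at depth 12
  add 215.0.0.0/8 -> H1 at depth 8
  del 215.160.0.0/12 (clear depth 12)
  add 238.235.80.0/20 -> H2 at depth 20
  Q 120.159.205.228: descend 011110001001 ; hops seen [H1,H0] ; pick H0
  del 120.144.0.0/12 (clear depth 12)
  add 21.176.184.0/21 -> H1 at depth 21
  add 0.0.0.0/0 -> H0 at depth 0
  add 21.176.0.0/16 -> H1 at depth 16
  add 238.224.0.0/12 -> H0 at depth 12
  add 120.148.247.112/29 -> H2 at depth 29
  add 21.176.128.0/18 -> H0 at depth 18
  Q 11.158.236.28: descend 000 ; hops seen [H0] ; pick H0
  add 120.0.0.0/8 -> H2 at depth 8
  add 21.176.0.0/15 -> H0 at depth 15
  Q 120.148.247.113: descend 01111000100101001111011101110 ; hops seen [H0,H2,H2] ; pick H2
  add 238.235.94.63/32 -> H0 at depth 32
  add 21.176.0.0/16 -> H1 at depth 16
  add 224.0.0.0/3 -> H1 at depth 3
  Q 215.3.33.16: descend 11010111 ; hops seen [H0,H1] ; pick H1

== LOOKUPS ==
["H0","H0","H0","H2","H1"]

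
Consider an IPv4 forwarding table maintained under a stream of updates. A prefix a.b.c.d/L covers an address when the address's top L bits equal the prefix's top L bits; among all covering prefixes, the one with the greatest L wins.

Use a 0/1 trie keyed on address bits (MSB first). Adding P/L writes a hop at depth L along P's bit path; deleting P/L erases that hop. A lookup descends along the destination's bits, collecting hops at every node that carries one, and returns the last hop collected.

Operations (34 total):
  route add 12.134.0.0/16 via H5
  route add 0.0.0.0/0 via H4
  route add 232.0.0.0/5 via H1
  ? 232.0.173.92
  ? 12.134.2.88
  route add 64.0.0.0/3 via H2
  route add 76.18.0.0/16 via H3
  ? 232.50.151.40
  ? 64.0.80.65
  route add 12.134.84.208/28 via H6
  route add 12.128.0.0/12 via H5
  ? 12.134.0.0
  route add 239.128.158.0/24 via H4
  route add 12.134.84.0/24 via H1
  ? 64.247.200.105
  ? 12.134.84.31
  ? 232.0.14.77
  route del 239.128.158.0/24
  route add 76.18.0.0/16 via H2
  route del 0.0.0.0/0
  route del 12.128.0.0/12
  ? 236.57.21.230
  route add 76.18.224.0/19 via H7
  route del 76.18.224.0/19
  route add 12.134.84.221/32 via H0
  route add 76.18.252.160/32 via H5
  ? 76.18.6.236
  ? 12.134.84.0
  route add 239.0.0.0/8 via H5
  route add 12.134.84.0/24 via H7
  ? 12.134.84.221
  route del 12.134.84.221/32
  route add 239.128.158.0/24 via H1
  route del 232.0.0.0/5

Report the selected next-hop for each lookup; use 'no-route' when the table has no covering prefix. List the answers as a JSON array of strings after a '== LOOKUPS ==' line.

Process each operation:
  add 12.134.0.0/16 -> H5 at depth 16
  add 0.0.0.0/0 -> H4 at depth 0
  add 232.0.0.0/5 -> H1 at depth 5
  lookup 232.0.173.92: bits 11101 walk d0:H4→d1:-→d2:-→d3:-→d4:-→d5:H1 -> H1
  lookup 12.134.2.88: bits 0000110010000110 walk d0:H4→d1:-→d2:-→d3:-→d4:-→d5:-→d6:-→d7:-→d8:-→d9:-→d10:-→d11:-→d12:-→d13:-→d14:-→d15:-→d16:H5 -> H5
  add 64.0.0.0/3 -> H2 at depth 3
  add 76.18.0.0/16 -> H3 at depth 16
  lookup 232.50.151.40: bits 11101 walk d0:H4→d1:-→d2:-→d3:-→d4:-→d5:H1 -> H1
  lookup 64.0.80.65: bits 0100 walk d0:H4→d1:-→d2:-→d3:H2→d4:- -> H2
  add 12.134.84.208/28 -> H6 at depth 28
  add 12.128.0.0/12 -> H5 at depth 12
  lookup 12.134.0.0: bits 00001100100001100 walk d0:H4→d1:-→d2:-→d3:-→d4:-→d5:-→d6:-→d7:-→d8:-→d9:-→d10:-→d11:-→d12:H5→d13:-→d14:-→d15:-→d16:H5→d17:- -> H5
  add 239.128.158.0/24 -> H4 at depth 24
  add 12.134.84.0/24 -> H1 at depth 24
  lookup 64.247.200.105: bits 0100 walk d0:H4→d1:-→d2:-→d3:H2→d4:- -> H2
  lookup 12.134.84.31: bits 000011001000011001010100 walk d0:H4→d1:-→d2:-→d3:-→d4:-→d5:-→d6:-→d7:-→d8:-→d9:-→d10:-→d11:-→d12:H5→d13:-→d14:-→d15:-→d16:H5→d17:-→d18:-→d19:-→d20:-→d21:-→d22:-→d23:-→d24:H1 -> H1
  lookup 232.0.14.77: bits 11101 walk d0:H4→d1:-→d2:-→d3:-→d4:-→d5:H1 -> H1
  - 239.128.158.0/24 clear@24
  add 76.18.0.0/16 -> H2 at depth 16
  - 0.0.0.0/0 clear@0
  - 12.128.0.0/12 clear@12
  lookup 236.57.21.230: bits 111011 walk d0:-→d1:-→d2:-→d3:-→d4:-→d5:H1→d6:- -> H1
  add 76.18.224.0/19 -> H7 at depth 19
  - 76.18.224.0/19 clear@19
  add 12.134.84.221/32 -> H0 at depth 32
  add 76.18.252.160/32 -> H5 at depth 32
  lookup 76.18.6.236: bits 0100110000010010 walk d0:-→d1:-→d2:-→d3:H2→d4:-→d5:-→d6:-→d7:-→d8:-→d9:-→d10:-→d11:-→d12:-→d13:-→d14:-→d15:-→d16:H2 -> H2
  lookup 12.134.84.0: bits 000011001000011001010100 walk d0:-→d1:-→d2:-→d3:-→d4:-→d5:-→d6:-→d7:-→d8:-→d9:-→d10:-→d11:-→d12:-→d13:-→d14:-→d15:-→d16:H5→d17:-→d18:-→d19:-→d20:-→d21:-→d22:-→d23:-→d24:H1 -> H1
  add 239.0.0.0/8 -> H5 at depth 8
  add 12.134.84.0/24 -> H7 at depth 24
  lookup 12.134.84.221: bits 00001100100001100101010011011101 walk d0:-→d1:-→d2:-→d3:-→d4:-→d5:-→d6:-→d7:-→d8:-→d9:-→d10:-→d11:-→d12:-→d13:-→d14:-→d15:-→d16:H5→d17:-→d18:-→d19:-→d20:-→d21:-→d22:-→d23:-→d24:H7→d25:-→d26:-→d27:-→d28:H6→d29:-→d30:-→d31:-→d32:H0 -> H0
  - 12.134.84.221/32 clear@32
  add 239.128.158.0/24 -> H1 at depth 24
  - 232.0.0.0/5 clear@5

== LOOKUPS ==
["H1","H5","H1","H2","H5","H2","H1","H1","H1","H2","H1","H0"]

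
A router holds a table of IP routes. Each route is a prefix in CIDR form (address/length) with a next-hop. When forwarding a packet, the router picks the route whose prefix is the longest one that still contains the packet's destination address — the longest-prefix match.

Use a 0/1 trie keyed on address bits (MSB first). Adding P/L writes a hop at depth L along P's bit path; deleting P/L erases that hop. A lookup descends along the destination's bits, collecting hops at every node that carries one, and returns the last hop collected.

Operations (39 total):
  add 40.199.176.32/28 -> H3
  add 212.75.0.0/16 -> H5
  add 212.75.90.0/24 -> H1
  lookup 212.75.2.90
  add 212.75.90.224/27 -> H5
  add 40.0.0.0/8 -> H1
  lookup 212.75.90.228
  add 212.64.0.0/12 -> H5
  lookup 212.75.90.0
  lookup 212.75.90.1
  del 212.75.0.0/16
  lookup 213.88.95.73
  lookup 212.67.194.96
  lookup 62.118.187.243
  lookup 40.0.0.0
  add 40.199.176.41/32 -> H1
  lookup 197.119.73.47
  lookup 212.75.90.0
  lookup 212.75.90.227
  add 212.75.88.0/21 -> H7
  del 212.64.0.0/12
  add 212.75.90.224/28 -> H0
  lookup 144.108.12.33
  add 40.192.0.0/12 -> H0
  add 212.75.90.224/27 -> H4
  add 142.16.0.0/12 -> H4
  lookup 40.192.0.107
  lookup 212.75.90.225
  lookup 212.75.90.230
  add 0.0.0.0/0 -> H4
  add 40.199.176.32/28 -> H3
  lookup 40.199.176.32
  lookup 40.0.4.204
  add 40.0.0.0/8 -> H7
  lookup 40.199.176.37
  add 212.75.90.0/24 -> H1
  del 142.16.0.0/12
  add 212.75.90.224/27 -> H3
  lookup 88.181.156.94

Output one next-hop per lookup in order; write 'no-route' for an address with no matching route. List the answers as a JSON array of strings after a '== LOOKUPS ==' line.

Trace:
  + 40.199.176.32/28 (H3) depth=28
  + 212.75.0.0/16 (H5) depth=16
  + 212.75.90.0/24 (H1) depth=24
  Q 212.75.2.90: descend 11010100010010110 ; hops seen [H5] ; pick H5
  + 212.75.90.224/27 (H5) depth=27
  + 40.0.0.0/8 (H1) depth=8
  Q 212.75.90.228: descend 110101000100101101011010111 ; hops seen [H5,H1,H5] ; pick H5
  + 212.64.0.0/12 (H5) depth=12
  Q 212.75.90.0: descend 110101000100101101011010 ; hops seen [H5,H5,H1] ; pick H1
  Q 212.75.90.1: descend 110101000100101101011010 ; hops seen [H5,H5,H1] ; pick H1
  - 212.75.0.0/16 clear@16
  Q 213.88.95.73: descend 1101010 ; hops seen [∅] ; pick no-route
  Q 212.67.194.96: descend 110101000100 ; hops seen [H5] ; pick H5
  Q 62.118.187.243: descend 001 ; hops seen [∅] ; pick no-route
  Q 40.0.0.0: descend 00101000 ; hops seen [H1] ; pick H1
  + 40.199.176.41/32 (H1) depth=32
  Q 197.119.73.47: descend 110 ; hops seen [∅] ; pick no-route
  Q 212.75.90.0: descend 110101000100101101011010 ; hops seen [H5,H1] ; pick H1
  Q 212.75.90.227: descend 110101000100101101011010111 ; hops seen [H5,H1,H5] ; pick H5
  + 212.75.88.0/21 (H7) depth=21
  - 212.64.0.0/12 clear@12
  + 212.75.90.224/28 (H0) depth=28
  Q 144.108.12.33: descend 1 ; hops seen [∅] ; pick no-route
  + 40.192.0.0/12 (H0) depth=12
  + 212.75.90.224/27 (H4) depth=27
  + 142.16.0.0/12 (H4) depth=12
  Q 40.192.0.107: descend 0010100011000 ; hops seen [H1,H0] ; pick H0
  Q 212.75.90.225: descend 1101010001001011010110101110 ; hops seen [H7,H1,H4,H0] ; pick H0
  Q 212.75.90.230: descend 1101010001001011010110101110 ; hops seen [H7,H1,H4,H0] ; pick H0
  + 0.0.0.0/0 (H4) depth=0
  + 40.199.176.32/28 (H3) depth=28
  Q 40.199.176.32: descend 0010100011000111101100000010 ; hops seen [H4,H1,H0,H3] ; pick H3
  Q 40.0.4.204: descend 00101000 ; hops seen [H4,H1] ; pick H1
  + 40.0.0.0/8 (H7) depth=8
  Q 40.199.176.37: descend 0010100011000111101100000010 ; hops seen [H4,H7,H0,H3] ; pick H3
  + 212.75.90.0/24 (H1) depth=24
  - 142.16.0.0/12 clear@12
  + 212.75.90.224/27 (H3) depth=27
  Q 88.181.156.94: descend 0 ; hops seen [H4] ; pick H4

== LOOKUPS ==
["H5","H5","H1","H1","no-route","H5","no-route","H1","no-route","H1","H5","no-route","H0","H0","H0","H3","H1","H3","H4"]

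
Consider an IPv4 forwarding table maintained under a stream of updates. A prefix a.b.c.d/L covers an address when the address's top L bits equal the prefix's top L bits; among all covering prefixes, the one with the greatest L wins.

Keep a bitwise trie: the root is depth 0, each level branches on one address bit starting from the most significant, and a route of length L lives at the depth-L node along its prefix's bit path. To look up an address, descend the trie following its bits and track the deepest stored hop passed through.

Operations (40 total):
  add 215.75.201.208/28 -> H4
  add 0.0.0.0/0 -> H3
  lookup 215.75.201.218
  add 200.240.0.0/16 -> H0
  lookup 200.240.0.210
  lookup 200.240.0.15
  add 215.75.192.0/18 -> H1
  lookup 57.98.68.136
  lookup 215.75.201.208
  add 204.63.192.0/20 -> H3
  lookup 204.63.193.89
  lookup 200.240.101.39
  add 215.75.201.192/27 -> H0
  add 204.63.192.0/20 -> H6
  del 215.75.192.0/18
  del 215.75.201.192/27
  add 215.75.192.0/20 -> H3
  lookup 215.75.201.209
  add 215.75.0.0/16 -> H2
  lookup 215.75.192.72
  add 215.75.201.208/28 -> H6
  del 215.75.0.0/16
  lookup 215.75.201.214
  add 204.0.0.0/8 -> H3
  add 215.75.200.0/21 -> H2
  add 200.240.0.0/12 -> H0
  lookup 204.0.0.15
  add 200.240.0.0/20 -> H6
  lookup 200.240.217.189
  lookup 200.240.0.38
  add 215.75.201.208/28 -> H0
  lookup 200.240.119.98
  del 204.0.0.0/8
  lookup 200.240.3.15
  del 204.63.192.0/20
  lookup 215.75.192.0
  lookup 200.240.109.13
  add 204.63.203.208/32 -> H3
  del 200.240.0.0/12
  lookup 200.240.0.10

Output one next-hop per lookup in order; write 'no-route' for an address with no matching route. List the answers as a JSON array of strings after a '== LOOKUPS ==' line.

Process each operation:
  + 215.75.201.208/28 (H4) depth=28
  + 0.0.0.0/0 (H3) depth=0
  lookup 215.75.201.218: bits 1101011101001011110010011101 walk d0:H3→d1:-→d2:-→d3:-→d4:-→d5:-→d6:-→d7:-→d8:-→d9:-→d10:-→d11:-→d12:-→d13:-→d14:-→d15:-→d16:-→d17:-→d18:-→d19:-→d20:-→d21:-→d22:-→d23:-→d24:-→d25:-→d26:-→d27:-→d28:H4 -> H4
  + 200.240.0.0/16 (H0) depth=16
  lookup 200.240.0.210: bits 1100100011110000 walk d0:H3→d1:-→d2:-→d3:-→d4:-→d5:-→d6:-→d7:-→d8:-→d9:-→d10:-→d11:-→d12:-→d13:-→d14:-→d15:-→d16:H0 -> H0
  lookup 200.240.0.15: bits 1100100011110000 walk d0:H3→d1:-→d2:-→d3:-→d4:-→d5:-→d6:-→d7:-→d8:-→d9:-→d10:-→d11:-→d12:-→d13:-→d14:-→d15:-→d16:H0 -> H0
  + 215.75.192.0/18 (H1) depth=18
  lookup 57.98.68.136: bits ε walk d0:H3 -> H3
  lookup 215.75.201.208: bits 1101011101001011110010011101 walk d0:H3→d1:-→d2:-→d3:-→d4:-→d5:-→d6:-→d7:-→d8:-→d9:-→d10:-→d11:-→d12:-→d13:-→d14:-→d15:-→d16:-→d17:-→d18:H1→d19:-→d20:-→d21:-→d22:-→d23:-→d24:-→d25:-→d26:-→d27:-→d28:H4 -> H4
  + 204.63.192.0/20 (H3) depth=20
  lookup 204.63.193.89: bits 11001100001111111100 walk d0:H3→d1:-→d2:-→d3:-→d4:-→d5:-→d6:-→d7:-→d8:-→d9:-→d10:-→d11:-→d12:-→d13:-→d14:-→d15:-→d16:-→d17:-→d18:-→d19:-→d20:H3 -> H3
  lookup 200.240.101.39: bits 1100100011110000 walk d0:H3→d1:-→d2:-→d3:-→d4:-→d5:-→d6:-→d7:-→d8:-→d9:-→d10:-→d11:-→d12:-→d13:-→d14:-→d15:-→d16:H0 -> H0
  + 215.75.201.192/27 (H0) depth=27
  + 204.63.192.0/20 (H6) depth=20
  - 215.75.192.0/18 clear@18
  - 215.75.201.192/27 clear@27
  + 215.75.192.0/20 (H3) depth=20
  lookup 215.75.201.209: bits 1101011101001011110010011101 walk d0:H3→d1:-→d2:-→d3:-→d4:-→d5:-→d6:-→d7:-→d8:-→d9:-→d10:-→d11:-→d12:-→d13:-→d14:-→d15:-→d16:-→d17:-→d18:-→d19:-→d20:H3→d21:-→d22:-→d23:-→d24:-→d25:-→d26:-→d27:-→d28:H4 -> H4
  + 215.75.0.0/16 (H2) depth=16
  lookup 215.75.192.72: bits 11010111010010111100 walk d0:H3→d1:-→d2:-→d3:-→d4:-→d5:-→d6:-→d7:-→d8:-→d9:-→d10:-→d11:-→d12:-→d13:-→d14:-→d15:-→d16:H2→d17:-→d18:-→d19:-→d20:H3 -> H3
  + 215.75.201.208/28 (H6) depth=28
  - 215.75.0.0/16 clear@16
  lookup 215.75.201.214: bits 1101011101001011110010011101 walk d0:H3→d1:-→d2:-→d3:-→d4:-→d5:-→d6:-→d7:-→d8:-→d9:-→d10:-→d11:-→d12:-→d13:-→d14:-→d15:-→d16:-→d17:-→d18:-→d19:-→d20:H3→d21:-→d22:-→d23:-→d24:-→d25:-→d26:-→d27:-→d28:H6 -> H6
  + 204.0.0.0/8 (H3) depth=8
  + 215.75.200.0/21 (H2) depth=21
  + 200.240.0.0/12 (H0) depth=12
  lookup 204.0.0.15: bits 1100110000 walk d0:H3→d1:-→d2:-→d3:-→d4:-→d5:-→d6:-→d7:-→d8:H3→d9:-→d10:- -> H3
  + 200.240.0.0/20 (H6) depth=20
  lookup 200.240.217.189: bits 1100100011110000 walk d0:H3→d1:-→d2:-→d3:-→d4:-→d5:-→d6:-→d7:-→d8:-→d9:-→d10:-→d11:-→d12:H0→d13:-→d14:-→d15:-→d16:H0 -> H0
  lookup 200.240.0.38: bits 11001000111100000000 walk d0:H3→d1:-→d2:-→d3:-→d4:-→d5:-→d6:-→d7:-→d8:-→d9:-→d10:-→d11:-→d12:H0→d13:-→d14:-→d15:-→d16:H0→d17:-→d18:-→d19:-→d20:H6 -> H6
  + 215.75.201.208/28 (H0) depth=28
  lookup 200.240.119.98: bits 11001000111100000 walk d0:H3→d1:-→d2:-→d3:-→d4:-→d5:-→d6:-→d7:-→d8:-→d9:-→d10:-→d11:-→d12:H0→d13:-→d14:-→d15:-→d16:H0→d17:- -> H0
  - 204.0.0.0/8 clear@8
  lookup 200.240.3.15: bits 11001000111100000000 walk d0:H3→d1:-→d2:-→d3:-→d4:-→d5:-→d6:-→d7:-→d8:-→d9:-→d10:-→d11:-→d12:H0→d13:-→d14:-→d15:-→d16:H0→d17:-→d18:-→d19:-→d20:H6 -> H6
  - 204.63.192.0/20 clear@20
  lookup 215.75.192.0: bits 11010111010010111100 walk d0:H3→d1:-→d2:-→d3:-→d4:-→d5:-→d6:-→d7:-→d8:-→d9:-→d10:-→d11:-→d12:-→d13:-→d14:-→d15:-→d16:-→d17:-→d18:-→d19:-→d20:H3 -> H3
  lookup 200.240.109.13: bits 11001000111100000 walk d0:H3→d1:-→d2:-→d3:-→d4:-→d5:-→d6:-→d7:-→d8:-→d9:-→d10:-→d11:-→d12:H0→d13:-→d14:-→d15:-→d16:H0→d17:- -> H0
  + 204.63.203.208/32 (H3) depth=32
  - 200.240.0.0/12 clear@12
  lookup 200.240.0.10: bits 11001000111100000000 walk d0:H3→d1:-→d2:-→d3:-→d4:-→d5:-→d6:-→d7:-→d8:-→d9:-→d10:-→d11:-→d12:-→d13:-→d14:-→d15:-→d16:H0→d17:-→d18:-→d19:-→d20:H6 -> H6

== LOOKUPS ==
["H4","H0","H0","H3","H4","H3","H0","H4","H3","H6","H3","H0","H6","H0","H6","H3","H0","H6"]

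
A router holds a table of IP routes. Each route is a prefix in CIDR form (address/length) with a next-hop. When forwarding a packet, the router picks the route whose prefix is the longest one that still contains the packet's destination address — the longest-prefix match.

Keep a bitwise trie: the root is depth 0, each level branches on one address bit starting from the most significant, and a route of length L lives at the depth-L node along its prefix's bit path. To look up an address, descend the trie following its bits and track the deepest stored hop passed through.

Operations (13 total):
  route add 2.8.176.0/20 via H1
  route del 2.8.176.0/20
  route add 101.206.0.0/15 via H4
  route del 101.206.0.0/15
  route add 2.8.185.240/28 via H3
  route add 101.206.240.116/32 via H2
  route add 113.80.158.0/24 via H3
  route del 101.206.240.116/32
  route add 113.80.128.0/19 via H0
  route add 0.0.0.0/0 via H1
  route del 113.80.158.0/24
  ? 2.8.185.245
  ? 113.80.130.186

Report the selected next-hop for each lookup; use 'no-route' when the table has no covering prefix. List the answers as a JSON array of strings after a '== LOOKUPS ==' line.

Trace:
  add 2.8.176.0/20 -> H1 at depth 20
  del 2.8.176.0/20 (clear depth 20)
  add 101.206.0.0/15 -> H4 at depth 15
  del 101.206.0.0/15 (clear depth 15)
  add 2.8.185.240/28 -> H3 at depth 28
  add 101.206.240.116/32 -> H2 at depth 32
  add 113.80.158.0/24 -> H3 at depth 24
  del 101.206.240.116/32 (clear depth 32)
  add 113.80.128.0/19 -> H0 at depth 19
  add 0.0.0.0/0 -> H1 at depth 0
  del 113.80.158.0/24 (clear depth 24)
  ? 2.8.185.245  path d0:H1→d1:-→d2:-→d3:-→d4:-→d5:-→d6:-→d7:-→d8:-→d9:-→d10:-→d11:-→d12:-→d13:-→d14:-→d15:-→d16:-→d17:-→d18:-→d19:-→d20:-→d21:-→d22:-→d23:-→d24:-→d25:-→d26:-→d27:-→d28:H3  best=H3
  ? 113.80.130.186  path d0:H1→d1:-→d2:-→d3:-→d4:-→d5:-→d6:-→d7:-→d8:-→d9:-→d10:-→d11:-→d12:-→d13:-→d14:-→d15:-→d16:-→d17:-→d18:-→d19:H0  best=H0

== LOOKUPS ==
["H3","H0"]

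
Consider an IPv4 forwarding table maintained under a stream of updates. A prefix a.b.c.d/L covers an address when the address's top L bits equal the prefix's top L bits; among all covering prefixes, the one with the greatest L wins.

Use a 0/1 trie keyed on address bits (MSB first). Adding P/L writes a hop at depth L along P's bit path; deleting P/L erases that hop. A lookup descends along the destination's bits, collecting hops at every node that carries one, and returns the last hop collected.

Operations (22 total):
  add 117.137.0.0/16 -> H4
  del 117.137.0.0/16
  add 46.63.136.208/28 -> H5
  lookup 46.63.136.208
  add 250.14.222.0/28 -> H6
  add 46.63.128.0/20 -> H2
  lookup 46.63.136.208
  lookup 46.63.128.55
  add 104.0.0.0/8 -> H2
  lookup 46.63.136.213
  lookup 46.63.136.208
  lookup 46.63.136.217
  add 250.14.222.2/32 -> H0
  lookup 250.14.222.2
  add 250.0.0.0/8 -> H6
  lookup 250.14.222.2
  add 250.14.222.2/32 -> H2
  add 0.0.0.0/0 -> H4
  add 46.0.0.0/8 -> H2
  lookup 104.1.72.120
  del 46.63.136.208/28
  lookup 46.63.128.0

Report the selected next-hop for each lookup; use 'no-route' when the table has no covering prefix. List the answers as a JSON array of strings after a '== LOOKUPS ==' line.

Trace:
  + 117.137.0.0/16 (H4) depth=16
  del 117.137.0.0/16 (clear depth 16)
  + 46.63.136.208/28 (H5) depth=28
  Q 46.63.136.208: descend 0010111000111111100010001101 ; hops seen [H5] ; pick H5
  + 250.14.222.0/28 (H6) depth=28
  + 46.63.128.0/20 (H2) depth=20
  Q 46.63.136.208: descend 0010111000111111100010001101 ; hops seen [H2,H5] ; pick H5
  Q 46.63.128.55: descend 00101110001111111000 ; hops seen [H2] ; pick H2
  + 104.0.0.0/8 (H2) depth=8
  Q 46.63.136.213: descend 0010111000111111100010001101 ; hops seen [H2,H5] ; pick H5
  Q 46.63.136.208: descend 0010111000111111100010001101 ; hops seen [H2,H5] ; pick H5
  Q 46.63.136.217: descend 0010111000111111100010001101 ; hops seen [H2,H5] ; pick H5
  + 250.14.222.2/32 (H0) depth=32
  Q 250.14.222.2: descend 11111010000011101101111000000010 ; hops seen [H6,H0] ; pick H0
  + 250.0.0.0/8 (H6) depth=8
  Q 250.14.222.2: descend 11111010000011101101111000000010 ; hops seen [H6,H6,H0] ; pick H0
  + 250.14.222.2/32 (H2) depth=32
  + 0.0.0.0/0 (H4) depth=0
  + 46.0.0.0/8 (H2) depth=8
  Q 104.1.72.120: descend 01101000 ; hops seen [H4,H2] ; pick H2
  del 46.63.136.208/28 (clear depth 28)
  Q 46.63.128.0: descend 00101110001111111000 ; hops seen [H4,H2,H2] ; pick H2

== LOOKUPS ==
["H5","H5","H2","H5","H5","H5","H0","H0","H2","H2"]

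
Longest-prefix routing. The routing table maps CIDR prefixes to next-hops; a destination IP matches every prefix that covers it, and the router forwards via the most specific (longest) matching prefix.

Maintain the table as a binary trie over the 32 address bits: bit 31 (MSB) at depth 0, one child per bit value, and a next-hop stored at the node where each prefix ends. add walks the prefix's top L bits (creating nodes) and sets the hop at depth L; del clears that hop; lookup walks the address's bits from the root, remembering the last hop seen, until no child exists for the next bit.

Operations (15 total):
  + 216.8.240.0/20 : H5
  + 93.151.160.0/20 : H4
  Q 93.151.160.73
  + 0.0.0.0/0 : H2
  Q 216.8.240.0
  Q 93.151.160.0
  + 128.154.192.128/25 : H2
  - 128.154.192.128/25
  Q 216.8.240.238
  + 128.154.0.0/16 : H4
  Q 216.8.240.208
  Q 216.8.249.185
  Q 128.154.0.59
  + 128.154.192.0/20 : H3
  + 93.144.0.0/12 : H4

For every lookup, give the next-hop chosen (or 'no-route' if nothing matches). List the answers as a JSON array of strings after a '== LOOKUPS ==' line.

Apply in order:
  + 216.8.240.0/20 (H5) depth=20
  + 93.151.160.0/20 (H4) depth=20
  lookup 93.151.160.73: bits 01011101100101111010 walk d0:-→d1:-→d2:-→d3:-→d4:-→d5:-→d6:-→d7:-→d8:-→d9:-→d10:-→d11:-→d12:-→d13:-→d14:-→d15:-→d16:-→d17:-→d18:-→d19:-→d20:H4 -> H4
  + 0.0.0.0/0 (H2) depth=0
  lookup 216.8.240.0: bits 11011000000010001111 walk d0:H2→d1:-→d2:-→d3:-→d4:-→d5:-→d6:-→d7:-→d8:-→d9:-→d10:-→d11:-→d12:-→d13:-→d14:-→d15:-→d16:-→d17:-→d18:-→d19:-→d20:H5 -> H5
  lookup 93.151.160.0: bits 01011101100101111010 walk d0:H2→d1:-→d2:-→d3:-→d4:-→d5:-→d6:-→d7:-→d8:-→d9:-→d10:-→d11:-→d12:-→d13:-→d14:-→d15:-→d16:-→d17:-→d18:-→d19:-→d20:H4 -> H4
  + 128.154.192.128/25 (H2) depth=25
  - 128.154.192.128/25 clear@25
  lookup 216.8.240.238: bits 11011000000010001111 walk d0:H2→d1:-→d2:-→d3:-→d4:-→d5:-→d6:-→d7:-→d8:-→d9:-→d10:-→d11:-→d12:-→d13:-→d14:-→d15:-→d16:-→d17:-→d18:-→d19:-→d20:H5 -> H5
  + 128.154.0.0/16 (H4) depth=16
  lookup 216.8.240.208: bits 11011000000010001111 walk d0:H2→d1:-→d2:-→d3:-→d4:-→d5:-→d6:-→d7:-→d8:-→d9:-→d10:-→d11:-→d12:-→d13:-→d14:-→d15:-→d16:-→d17:-→d18:-→d19:-→d20:H5 -> H5
  lookup 216.8.249.185: bits 11011000000010001111 walk d0:H2→d1:-→d2:-→d3:-→d4:-→d5:-→d6:-→d7:-→d8:-→d9:-→d10:-→d11:-→d12:-→d13:-→d14:-→d15:-→d16:-→d17:-→d18:-→d19:-→d20:H5 -> H5
  lookup 128.154.0.59: bits 1000000010011010 walk d0:H2→d1:-→d2:-→d3:-→d4:-→d5:-→d6:-→d7:-→d8:-→d9:-→d10:-→d11:-→d12:-→d13:-→d14:-→d15:-→d16:H4 -> H4
  + 128.154.192.0/20 (H3) depth=20
  + 93.144.0.0/12 (H4) depth=12

== LOOKUPS ==
["H4","H5","H4","H5","H5","H5","H4"]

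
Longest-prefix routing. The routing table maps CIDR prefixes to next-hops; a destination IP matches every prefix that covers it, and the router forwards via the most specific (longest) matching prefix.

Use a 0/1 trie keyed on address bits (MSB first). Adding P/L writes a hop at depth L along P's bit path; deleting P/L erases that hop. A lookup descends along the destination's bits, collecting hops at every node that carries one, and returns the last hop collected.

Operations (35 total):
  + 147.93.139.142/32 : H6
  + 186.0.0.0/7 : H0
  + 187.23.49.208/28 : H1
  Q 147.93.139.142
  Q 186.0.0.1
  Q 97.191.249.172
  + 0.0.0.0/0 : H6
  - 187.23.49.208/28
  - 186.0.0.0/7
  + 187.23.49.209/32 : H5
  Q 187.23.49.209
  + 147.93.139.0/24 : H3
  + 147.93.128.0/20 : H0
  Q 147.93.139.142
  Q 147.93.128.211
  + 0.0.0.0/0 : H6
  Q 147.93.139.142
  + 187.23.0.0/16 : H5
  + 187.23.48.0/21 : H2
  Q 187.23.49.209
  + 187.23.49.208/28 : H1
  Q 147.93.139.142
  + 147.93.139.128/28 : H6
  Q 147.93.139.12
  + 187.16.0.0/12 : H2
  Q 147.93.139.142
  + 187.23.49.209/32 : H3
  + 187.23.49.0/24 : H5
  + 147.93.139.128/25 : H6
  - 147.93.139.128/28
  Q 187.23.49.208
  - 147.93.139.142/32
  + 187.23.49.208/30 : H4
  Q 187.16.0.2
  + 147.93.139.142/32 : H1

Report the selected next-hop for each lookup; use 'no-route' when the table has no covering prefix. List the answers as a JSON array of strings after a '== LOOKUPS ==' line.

Process each operation:
  add 147.93.139.142/32 -> H6 at depth 32
  add 186.0.0.0/7 -> H0 at depth 7
  add 187.23.49.208/28 -> H1 at depth 28
  ? 147.93.139.142  path d0:-→d1:-→d2:-→d3:-→d4:-→d5:-→d6:-→d7:-→d8:-→d9:-→d10:-→d11:-→d12:-→d13:-→d14:-→d15:-→d16:-→d17:-→d18:-→d19:-→d20:-→d21:-→d22:-→d23:-→d24:-→d25:-→d26:-→d27:-→d28:-→d29:-→d30:-→d31:-→d32:H6  best=H6
  ? 186.0.0.1  path d0:-→d1:-→d2:-→d3:-→d4:-→d5:-→d6:-→d7:H0  best=H0
  ? 97.191.249.172  path d0:-  best=no-route
  add 0.0.0.0/0 -> H6 at depth 0
  del 187.23.49.208/28 (clear depth 28)
  del 186.0.0.0/7 (clear depth 7)
  add 187.23.49.209/32 -> H5 at depth 32
  ? 187.23.49.209  path d0:H6→d1:-→d2:-→d3:-→d4:-→d5:-→d6:-→d7:-→d8:-→d9:-→d10:-→d11:-→d12:-→d13:-→d14:-→d15:-→d16:-→d17:-→d18:-→d19:-→d20:-→d21:-→d22:-→d23:-→d24:-→d25:-→d26:-→d27:-→d28:-→d29:-→d30:-→d31:-→d32:H5  best=H5
  add 147.93.139.0/24 -> H3 at depth 24
  add 147.93.128.0/20 -> H0 at depth 20
  ? 147.93.139.142  path d0:H6→d1:-→d2:-→d3:-→d4:-→d5:-→d6:-→d7:-→d8:-→d9:-→d10:-→d11:-→d12:-→d13:-→d14:-→d15:-→d16:-→d17:-→d18:-→d19:-→d20:H0→d21:-→d22:-→d23:-→d24:H3→d25:-→d26:-→d27:-→d28:-→d29:-→d30:-→d31:-→d32:H6  best=H6
  ? 147.93.128.211  path d0:H6→d1:-→d2:-→d3:-→d4:-→d5:-→d6:-→d7:-→d8:-→d9:-→d10:-→d11:-→d12:-→d13:-→d14:-→d15:-→d16:-→d17:-→d18:-→d19:-→d20:H0  best=H0
  add 0.0.0.0/0 -> H6 at depth 0
  ? 147.93.139.142  path d0:H6→d1:-→d2:-→d3:-→d4:-→d5:-→d6:-→d7:-→d8:-→d9:-→d10:-→d11:-→d12:-→d13:-→d14:-→d15:-→d16:-→d17:-→d18:-→d19:-→d20:H0→d21:-→d22:-→d23:-→d24:H3→d25:-→d26:-→d27:-→d28:-→d29:-→d30:-→d31:-→d32:H6  best=H6
  add 187.23.0.0/16 -> H5 at depth 16
  add 187.23.48.0/21 -> H2 at depth 21
  ? 187.23.49.209  path d0:H6→d1:-→d2:-→d3:-→d4:-→d5:-→d6:-→d7:-→d8:-→d9:-→d10:-→d11:-→d12:-→d13:-→d14:-→d15:-→d16:H5→d17:-→d18:-→d19:-→d20:-→d21:H2→d22:-→d23:-→d24:-→d25:-→d26:-→d27:-→d28:-→d29:-→d30:-→d31:-→d32:H5  best=H5
  add 187.23.49.208/28 -> H1 at depth 28
  ? 147.93.139.142  path d0:H6→d1:-→d2:-→d3:-→d4:-→d5:-→d6:-→d7:-→d8:-→d9:-→d10:-→d11:-→d12:-→d13:-→d14:-→d15:-→d16:-→d17:-→d18:-→d19:-→d20:H0→d21:-→d22:-→d23:-→d24:H3→d25:-→d26:-→d27:-→d28:-→d29:-→d30:-→d31:-→d32:H6  best=H6
  add 147.93.139.128/28 -> H6 at depth 28
  ? 147.93.139.12  path d0:H6→d1:-→d2:-→d3:-→d4:-→d5:-→d6:-→d7:-→d8:-→d9:-→d10:-→d11:-→d12:-→d13:-→d14:-→d15:-→d16:-→d17:-→d18:-→d19:-→d20:H0→d21:-→d22:-→d23:-→d24:H3  best=H3
  add 187.16.0.0/12 -> H2 at depth 12
  ? 147.93.139.142  path d0:H6→d1:-→d2:-→d3:-→d4:-→d5:-→d6:-→d7:-→d8:-→d9:-→d10:-→d11:-→d12:-→d13:-→d14:-→d15:-→d16:-→d17:-→d18:-→d19:-→d20:H0→d21:-→d22:-→d23:-→d24:H3→d25:-→d26:-→d27:-→d28:H6→d29:-→d30:-→d31:-→d32:H6  best=H6
  add 187.23.49.209/32 -> H3 at depth 32
  add 187.23.49.0/24 -> H5 at depth 24
  add 147.93.139.128/25 -> H6 at depth 25
  del 147.93.139.128/28 (clear depth 28)
  ? 187.23.49.208  path d0:H6→d1:-→d2:-→d3:-→d4:-→d5:-→d6:-→d7:-→d8:-→d9:-→d10:-→d11:-→d12:H2→d13:-→d14:-→d15:-→d16:H5→d17:-→d18:-→d19:-→d20:-→d21:H2→d22:-→d23:-→d24:H5→d25:-→d26:-→d27:-→d28:H1→d29:-→d30:-→d31:-  best=H1
  del 147.93.139.142/32 (clear depth 32)
  add 187.23.49.208/30 -> H4 at depth 30
  ? 187.16.0.2  path d0:H6→d1:-→d2:-→d3:-→d4:-→d5:-→d6:-→d7:-→d8:-→d9:-→d10:-→d11:-→d12:H2→d13:-  best=H2
  add 147.93.139.142/32 -> H1 at depth 32

== LOOKUPS ==
["H6","H0","no-route","H5","H6","H0","H6","H5","H6","H3","H6","H1","H2"]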